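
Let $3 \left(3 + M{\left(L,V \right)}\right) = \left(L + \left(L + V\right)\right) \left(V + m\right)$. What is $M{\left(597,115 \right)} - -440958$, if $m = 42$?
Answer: $\frac{1528378}{3} \approx 5.0946 \cdot 10^{5}$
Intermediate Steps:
$M{\left(L,V \right)} = -3 + \frac{\left(42 + V\right) \left(V + 2 L\right)}{3}$ ($M{\left(L,V \right)} = -3 + \frac{\left(L + \left(L + V\right)\right) \left(V + 42\right)}{3} = -3 + \frac{\left(V + 2 L\right) \left(42 + V\right)}{3} = -3 + \frac{\left(42 + V\right) \left(V + 2 L\right)}{3}$)
$M{\left(597,115 \right)} - -440958 = \left(-3 + 14 \cdot 115 + 28 \cdot 597 + \frac{115^{2}}{3} + \frac{2}{3} \cdot 597 \cdot 115\right) - -440958 = \left(-3 + 1610 + 16716 + \frac{1}{3} \cdot 13225 + 45770\right) + 440958 = \left(-3 + 1610 + 16716 + \frac{13225}{3} + 45770\right) + 440958 = \frac{205504}{3} + 440958 = \frac{1528378}{3}$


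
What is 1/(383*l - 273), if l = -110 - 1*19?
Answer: -1/49680 ≈ -2.0129e-5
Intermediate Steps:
l = -129 (l = -110 - 19 = -129)
1/(383*l - 273) = 1/(383*(-129) - 273) = 1/(-49407 - 273) = 1/(-49680) = -1/49680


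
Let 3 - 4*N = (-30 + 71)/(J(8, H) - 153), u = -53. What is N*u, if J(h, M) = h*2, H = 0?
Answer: -5989/137 ≈ -43.715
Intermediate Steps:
J(h, M) = 2*h
N = 113/137 (N = ¾ - (-30 + 71)/(4*(2*8 - 153)) = ¾ - 41/(4*(16 - 153)) = ¾ - 41/(4*(-137)) = ¾ - 41*(-1)/(4*137) = ¾ - ¼*(-41/137) = ¾ + 41/548 = 113/137 ≈ 0.82482)
N*u = (113/137)*(-53) = -5989/137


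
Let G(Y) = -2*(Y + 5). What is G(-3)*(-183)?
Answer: 732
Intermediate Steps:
G(Y) = -10 - 2*Y (G(Y) = -2*(5 + Y) = -10 - 2*Y)
G(-3)*(-183) = (-10 - 2*(-3))*(-183) = (-10 + 6)*(-183) = -4*(-183) = 732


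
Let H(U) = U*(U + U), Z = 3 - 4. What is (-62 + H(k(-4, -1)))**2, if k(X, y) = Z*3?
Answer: 1936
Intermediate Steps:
Z = -1
k(X, y) = -3 (k(X, y) = -1*3 = -3)
H(U) = 2*U**2 (H(U) = U*(2*U) = 2*U**2)
(-62 + H(k(-4, -1)))**2 = (-62 + 2*(-3)**2)**2 = (-62 + 2*9)**2 = (-62 + 18)**2 = (-44)**2 = 1936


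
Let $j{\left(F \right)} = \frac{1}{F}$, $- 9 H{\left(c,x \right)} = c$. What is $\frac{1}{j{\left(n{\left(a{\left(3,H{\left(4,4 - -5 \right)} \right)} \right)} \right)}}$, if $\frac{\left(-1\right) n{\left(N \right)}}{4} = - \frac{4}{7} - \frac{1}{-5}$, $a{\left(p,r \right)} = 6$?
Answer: $\frac{52}{35} \approx 1.4857$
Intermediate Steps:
$H{\left(c,x \right)} = - \frac{c}{9}$
$n{\left(N \right)} = \frac{52}{35}$ ($n{\left(N \right)} = - 4 \left(- \frac{4}{7} - \frac{1}{-5}\right) = - 4 \left(\left(-4\right) \frac{1}{7} - - \frac{1}{5}\right) = - 4 \left(- \frac{4}{7} + \frac{1}{5}\right) = \left(-4\right) \left(- \frac{13}{35}\right) = \frac{52}{35}$)
$\frac{1}{j{\left(n{\left(a{\left(3,H{\left(4,4 - -5 \right)} \right)} \right)} \right)}} = \frac{1}{\frac{1}{\frac{52}{35}}} = \frac{1}{\frac{35}{52}} = \frac{52}{35}$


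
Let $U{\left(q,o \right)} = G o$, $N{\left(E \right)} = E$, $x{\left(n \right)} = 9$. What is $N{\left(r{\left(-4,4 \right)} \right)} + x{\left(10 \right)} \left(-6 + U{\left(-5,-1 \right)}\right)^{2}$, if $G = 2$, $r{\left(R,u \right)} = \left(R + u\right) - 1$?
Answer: $575$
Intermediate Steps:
$r{\left(R,u \right)} = -1 + R + u$
$U{\left(q,o \right)} = 2 o$
$N{\left(r{\left(-4,4 \right)} \right)} + x{\left(10 \right)} \left(-6 + U{\left(-5,-1 \right)}\right)^{2} = \left(-1 - 4 + 4\right) + 9 \left(-6 + 2 \left(-1\right)\right)^{2} = -1 + 9 \left(-6 - 2\right)^{2} = -1 + 9 \left(-8\right)^{2} = -1 + 9 \cdot 64 = -1 + 576 = 575$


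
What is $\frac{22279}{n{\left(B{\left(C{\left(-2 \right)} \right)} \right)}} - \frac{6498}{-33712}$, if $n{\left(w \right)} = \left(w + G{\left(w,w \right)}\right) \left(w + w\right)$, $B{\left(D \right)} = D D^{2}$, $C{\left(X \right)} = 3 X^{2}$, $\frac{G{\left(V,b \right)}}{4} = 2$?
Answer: $\frac{354790843}{1805884416} \approx 0.19646$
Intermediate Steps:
$G{\left(V,b \right)} = 8$ ($G{\left(V,b \right)} = 4 \cdot 2 = 8$)
$B{\left(D \right)} = D^{3}$
$n{\left(w \right)} = 2 w \left(8 + w\right)$ ($n{\left(w \right)} = \left(w + 8\right) \left(w + w\right) = \left(8 + w\right) 2 w = 2 w \left(8 + w\right)$)
$\frac{22279}{n{\left(B{\left(C{\left(-2 \right)} \right)} \right)}} - \frac{6498}{-33712} = \frac{22279}{2 \left(3 \left(-2\right)^{2}\right)^{3} \left(8 + \left(3 \left(-2\right)^{2}\right)^{3}\right)} - \frac{6498}{-33712} = \frac{22279}{2 \left(3 \cdot 4\right)^{3} \left(8 + \left(3 \cdot 4\right)^{3}\right)} - - \frac{3249}{16856} = \frac{22279}{2 \cdot 12^{3} \left(8 + 12^{3}\right)} + \frac{3249}{16856} = \frac{22279}{2 \cdot 1728 \left(8 + 1728\right)} + \frac{3249}{16856} = \frac{22279}{2 \cdot 1728 \cdot 1736} + \frac{3249}{16856} = \frac{22279}{5999616} + \frac{3249}{16856} = \frac{354790843}{1805884416}$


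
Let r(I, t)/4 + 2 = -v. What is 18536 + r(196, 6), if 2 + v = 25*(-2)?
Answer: 18736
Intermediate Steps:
v = -52 (v = -2 + 25*(-2) = -2 - 50 = -52)
r(I, t) = 200 (r(I, t) = -8 + 4*(-1*(-52)) = -8 + 4*52 = -8 + 208 = 200)
18536 + r(196, 6) = 18536 + 200 = 18736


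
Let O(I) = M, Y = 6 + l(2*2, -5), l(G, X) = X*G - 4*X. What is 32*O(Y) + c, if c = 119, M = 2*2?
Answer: 247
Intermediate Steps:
l(G, X) = -4*X + G*X (l(G, X) = G*X - 4*X = -4*X + G*X)
M = 4
Y = 6 (Y = 6 - 5*(-4 + 2*2) = 6 - 5*(-4 + 4) = 6 - 5*0 = 6 + 0 = 6)
O(I) = 4
32*O(Y) + c = 32*4 + 119 = 128 + 119 = 247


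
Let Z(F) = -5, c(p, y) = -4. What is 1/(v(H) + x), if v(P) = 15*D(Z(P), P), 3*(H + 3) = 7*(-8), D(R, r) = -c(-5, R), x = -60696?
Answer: -1/60636 ≈ -1.6492e-5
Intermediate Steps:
D(R, r) = 4 (D(R, r) = -1*(-4) = 4)
H = -65/3 (H = -3 + (7*(-8))/3 = -3 + (⅓)*(-56) = -3 - 56/3 = -65/3 ≈ -21.667)
v(P) = 60 (v(P) = 15*4 = 60)
1/(v(H) + x) = 1/(60 - 60696) = 1/(-60636) = -1/60636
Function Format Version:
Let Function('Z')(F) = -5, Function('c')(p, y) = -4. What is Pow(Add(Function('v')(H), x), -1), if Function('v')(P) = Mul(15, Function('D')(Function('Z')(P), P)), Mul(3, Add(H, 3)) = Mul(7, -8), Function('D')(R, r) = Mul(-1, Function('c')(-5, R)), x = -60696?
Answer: Rational(-1, 60636) ≈ -1.6492e-5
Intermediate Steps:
Function('D')(R, r) = 4 (Function('D')(R, r) = Mul(-1, -4) = 4)
H = Rational(-65, 3) (H = Add(-3, Mul(Rational(1, 3), Mul(7, -8))) = Add(-3, Mul(Rational(1, 3), -56)) = Add(-3, Rational(-56, 3)) = Rational(-65, 3) ≈ -21.667)
Function('v')(P) = 60 (Function('v')(P) = Mul(15, 4) = 60)
Pow(Add(Function('v')(H), x), -1) = Pow(Add(60, -60696), -1) = Pow(-60636, -1) = Rational(-1, 60636)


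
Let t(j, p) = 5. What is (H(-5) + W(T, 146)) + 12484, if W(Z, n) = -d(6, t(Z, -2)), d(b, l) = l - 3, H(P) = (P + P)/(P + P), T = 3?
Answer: 12483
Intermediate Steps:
H(P) = 1 (H(P) = (2*P)/((2*P)) = (2*P)*(1/(2*P)) = 1)
d(b, l) = -3 + l
W(Z, n) = -2 (W(Z, n) = -(-3 + 5) = -1*2 = -2)
(H(-5) + W(T, 146)) + 12484 = (1 - 2) + 12484 = -1 + 12484 = 12483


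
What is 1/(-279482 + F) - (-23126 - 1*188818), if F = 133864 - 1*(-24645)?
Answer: 25639501511/120973 ≈ 2.1194e+5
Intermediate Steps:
F = 158509 (F = 133864 + 24645 = 158509)
1/(-279482 + F) - (-23126 - 1*188818) = 1/(-279482 + 158509) - (-23126 - 1*188818) = 1/(-120973) - (-23126 - 188818) = -1/120973 - 1*(-211944) = -1/120973 + 211944 = 25639501511/120973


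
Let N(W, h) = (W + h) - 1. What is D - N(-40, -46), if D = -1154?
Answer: -1067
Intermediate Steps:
N(W, h) = -1 + W + h
D - N(-40, -46) = -1154 - (-1 - 40 - 46) = -1154 - 1*(-87) = -1154 + 87 = -1067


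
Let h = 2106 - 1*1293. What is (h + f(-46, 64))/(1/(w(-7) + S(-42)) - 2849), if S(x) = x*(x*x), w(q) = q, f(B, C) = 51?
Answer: -444570/1465949 ≈ -0.30326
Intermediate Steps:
S(x) = x³ (S(x) = x*x² = x³)
h = 813 (h = 2106 - 1293 = 813)
(h + f(-46, 64))/(1/(w(-7) + S(-42)) - 2849) = (813 + 51)/(1/(-7 + (-42)³) - 2849) = 864/(1/(-7 - 74088) - 2849) = 864/(1/(-74095) - 2849) = 864/(-1/74095 - 2849) = 864/(-211096656/74095) = 864*(-74095/211096656) = -444570/1465949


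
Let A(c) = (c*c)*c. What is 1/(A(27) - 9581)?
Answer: 1/10102 ≈ 9.8990e-5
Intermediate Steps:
A(c) = c**3 (A(c) = c**2*c = c**3)
1/(A(27) - 9581) = 1/(27**3 - 9581) = 1/(19683 - 9581) = 1/10102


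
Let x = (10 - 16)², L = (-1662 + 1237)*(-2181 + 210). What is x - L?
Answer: -837639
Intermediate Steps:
L = 837675 (L = -425*(-1971) = 837675)
x = 36 (x = (-6)² = 36)
x - L = 36 - 1*837675 = 36 - 837675 = -837639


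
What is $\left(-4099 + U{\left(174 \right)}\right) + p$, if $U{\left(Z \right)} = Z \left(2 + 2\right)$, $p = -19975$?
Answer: $-23378$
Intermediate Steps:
$U{\left(Z \right)} = 4 Z$ ($U{\left(Z \right)} = Z 4 = 4 Z$)
$\left(-4099 + U{\left(174 \right)}\right) + p = \left(-4099 + 4 \cdot 174\right) - 19975 = \left(-4099 + 696\right) - 19975 = -3403 - 19975 = -23378$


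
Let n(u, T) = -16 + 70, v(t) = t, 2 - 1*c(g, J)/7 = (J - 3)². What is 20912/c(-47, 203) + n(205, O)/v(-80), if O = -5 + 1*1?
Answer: -4198051/5599720 ≈ -0.74969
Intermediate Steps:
c(g, J) = 14 - 7*(-3 + J)² (c(g, J) = 14 - 7*(J - 3)² = 14 - 7*(-3 + J)²)
O = -4 (O = -5 + 1 = -4)
n(u, T) = 54
20912/c(-47, 203) + n(205, O)/v(-80) = 20912/(14 - 7*(-3 + 203)²) + 54/(-80) = 20912/(14 - 7*200²) + 54*(-1/80) = 20912/(14 - 7*40000) - 27/40 = 20912/(14 - 280000) - 27/40 = 20912/(-279986) - 27/40 = 20912*(-1/279986) - 27/40 = -10456/139993 - 27/40 = -4198051/5599720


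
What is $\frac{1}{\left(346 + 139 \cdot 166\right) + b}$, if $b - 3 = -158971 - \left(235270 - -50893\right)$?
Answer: $- \frac{1}{421711} \approx -2.3713 \cdot 10^{-6}$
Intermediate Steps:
$b = -445131$ ($b = 3 - \left(394241 + 50893\right) = 3 - 445134 = -445131$)
$\frac{1}{\left(346 + 139 \cdot 166\right) + b} = \frac{1}{\left(346 + 139 \cdot 166\right) - 445131} = \frac{1}{\left(346 + 23074\right) - 445131} = \frac{1}{23420 - 445131} = \frac{1}{-421711} = - \frac{1}{421711}$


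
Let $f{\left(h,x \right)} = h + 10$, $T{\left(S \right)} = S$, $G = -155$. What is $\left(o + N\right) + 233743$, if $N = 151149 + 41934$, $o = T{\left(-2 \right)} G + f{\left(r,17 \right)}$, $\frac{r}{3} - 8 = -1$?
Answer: $427167$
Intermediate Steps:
$r = 21$ ($r = 24 + 3 \left(-1\right) = 24 - 3 = 21$)
$f{\left(h,x \right)} = 10 + h$
$o = 341$ ($o = \left(-2\right) \left(-155\right) + \left(10 + 21\right) = 310 + 31 = 341$)
$N = 193083$
$\left(o + N\right) + 233743 = \left(341 + 193083\right) + 233743 = 193424 + 233743 = 427167$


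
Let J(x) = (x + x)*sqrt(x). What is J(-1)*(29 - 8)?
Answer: -42*I ≈ -42.0*I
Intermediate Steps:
J(x) = 2*x**(3/2) (J(x) = (2*x)*sqrt(x) = 2*x**(3/2))
J(-1)*(29 - 8) = (2*(-1)**(3/2))*(29 - 8) = (2*(-I))*21 = -2*I*21 = -42*I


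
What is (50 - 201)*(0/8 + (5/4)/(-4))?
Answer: 755/16 ≈ 47.188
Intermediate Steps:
(50 - 201)*(0/8 + (5/4)/(-4)) = -151*(0*(1/8) + (5*(1/4))*(-1/4)) = -151*(0 + (5/4)*(-1/4)) = -151*(0 - 5/16) = -151*(-5/16) = 755/16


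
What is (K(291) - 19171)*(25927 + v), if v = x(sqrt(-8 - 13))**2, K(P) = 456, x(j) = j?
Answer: -484830790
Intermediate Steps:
v = -21 (v = (sqrt(-8 - 13))**2 = (sqrt(-21))**2 = (I*sqrt(21))**2 = -21)
(K(291) - 19171)*(25927 + v) = (456 - 19171)*(25927 - 21) = -18715*25906 = -484830790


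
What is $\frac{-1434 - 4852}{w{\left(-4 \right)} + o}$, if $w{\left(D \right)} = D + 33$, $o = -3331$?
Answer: $\frac{3143}{1651} \approx 1.9037$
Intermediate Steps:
$w{\left(D \right)} = 33 + D$
$\frac{-1434 - 4852}{w{\left(-4 \right)} + o} = \frac{-1434 - 4852}{\left(33 - 4\right) - 3331} = - \frac{6286}{29 - 3331} = - \frac{6286}{-3302} = \left(-6286\right) \left(- \frac{1}{3302}\right) = \frac{3143}{1651}$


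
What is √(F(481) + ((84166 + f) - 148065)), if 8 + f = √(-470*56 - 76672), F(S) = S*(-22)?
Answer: √(-74489 + 4*I*√6437) ≈ 0.5879 + 272.93*I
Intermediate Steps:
F(S) = -22*S
f = -8 + 4*I*√6437 (f = -8 + √(-470*56 - 76672) = -8 + √(-26320 - 76672) = -8 + √(-102992) = -8 + 4*I*√6437 ≈ -8.0 + 320.92*I)
√(F(481) + ((84166 + f) - 148065)) = √(-22*481 + ((84166 + (-8 + 4*I*√6437)) - 148065)) = √(-10582 + ((84158 + 4*I*√6437) - 148065)) = √(-10582 + (-63907 + 4*I*√6437)) = √(-74489 + 4*I*√6437)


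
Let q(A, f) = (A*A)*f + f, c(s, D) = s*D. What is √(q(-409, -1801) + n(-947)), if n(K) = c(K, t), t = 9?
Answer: I*√301283405 ≈ 17358.0*I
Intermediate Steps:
c(s, D) = D*s
n(K) = 9*K
q(A, f) = f + f*A² (q(A, f) = A²*f + f = f*A² + f = f + f*A²)
√(q(-409, -1801) + n(-947)) = √(-1801*(1 + (-409)²) + 9*(-947)) = √(-1801*(1 + 167281) - 8523) = √(-1801*167282 - 8523) = √(-301274882 - 8523) = √(-301283405) = I*√301283405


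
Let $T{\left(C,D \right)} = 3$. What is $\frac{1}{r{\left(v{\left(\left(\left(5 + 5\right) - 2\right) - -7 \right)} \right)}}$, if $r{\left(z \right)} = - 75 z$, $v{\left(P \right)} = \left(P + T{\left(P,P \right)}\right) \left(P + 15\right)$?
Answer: $- \frac{1}{40500} \approx -2.4691 \cdot 10^{-5}$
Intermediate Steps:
$v{\left(P \right)} = \left(3 + P\right) \left(15 + P\right)$ ($v{\left(P \right)} = \left(P + 3\right) \left(P + 15\right) = \left(3 + P\right) \left(15 + P\right)$)
$\frac{1}{r{\left(v{\left(\left(\left(5 + 5\right) - 2\right) - -7 \right)} \right)}} = \frac{1}{\left(-75\right) \left(45 + \left(\left(\left(5 + 5\right) - 2\right) - -7\right)^{2} + 18 \left(\left(\left(5 + 5\right) - 2\right) - -7\right)\right)} = \frac{1}{\left(-75\right) \left(45 + \left(\left(10 - 2\right) + 7\right)^{2} + 18 \left(\left(10 - 2\right) + 7\right)\right)} = \frac{1}{\left(-75\right) \left(45 + \left(8 + 7\right)^{2} + 18 \left(8 + 7\right)\right)} = \frac{1}{\left(-75\right) \left(45 + 15^{2} + 18 \cdot 15\right)} = \frac{1}{\left(-75\right) \left(45 + 225 + 270\right)} = \frac{1}{\left(-75\right) 540} = \frac{1}{-40500} = - \frac{1}{40500}$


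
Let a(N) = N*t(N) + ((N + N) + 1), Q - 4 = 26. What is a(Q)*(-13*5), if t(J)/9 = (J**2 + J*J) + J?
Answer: -32120465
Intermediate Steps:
Q = 30 (Q = 4 + 26 = 30)
t(J) = 9*J + 18*J**2 (t(J) = 9*((J**2 + J*J) + J) = 9*((J**2 + J**2) + J) = 9*(2*J**2 + J) = 9*(J + 2*J**2) = 9*J + 18*J**2)
a(N) = 1 + 2*N + 9*N**2*(1 + 2*N) (a(N) = N*(9*N*(1 + 2*N)) + ((N + N) + 1) = 9*N**2*(1 + 2*N) + (2*N + 1) = 9*N**2*(1 + 2*N) + (1 + 2*N) = 1 + 2*N + 9*N**2*(1 + 2*N))
a(Q)*(-13*5) = (1 + 2*30 + 30**2*(9 + 18*30))*(-13*5) = (1 + 60 + 900*(9 + 540))*(-65) = (1 + 60 + 900*549)*(-65) = (1 + 60 + 494100)*(-65) = 494161*(-65) = -32120465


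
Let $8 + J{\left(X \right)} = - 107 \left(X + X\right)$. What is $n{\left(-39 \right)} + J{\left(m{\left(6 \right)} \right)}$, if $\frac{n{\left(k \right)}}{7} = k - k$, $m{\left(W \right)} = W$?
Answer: $-1292$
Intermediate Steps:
$J{\left(X \right)} = -8 - 214 X$ ($J{\left(X \right)} = -8 - 107 \left(X + X\right) = -8 - 107 \cdot 2 X = -8 - 214 X$)
$n{\left(k \right)} = 0$ ($n{\left(k \right)} = 7 \left(k - k\right) = 7 \cdot 0 = 0$)
$n{\left(-39 \right)} + J{\left(m{\left(6 \right)} \right)} = 0 - 1292 = -1292$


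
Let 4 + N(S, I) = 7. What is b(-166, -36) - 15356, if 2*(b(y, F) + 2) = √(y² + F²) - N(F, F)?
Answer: -30719/2 + √7213 ≈ -15275.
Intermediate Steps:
N(S, I) = 3 (N(S, I) = -4 + 7 = 3)
b(y, F) = -7/2 + √(F² + y²)/2 (b(y, F) = -2 + (√(y² + F²) - 1*3)/2 = -2 + (√(F² + y²) - 3)/2 = -2 + (-3 + √(F² + y²))/2 = -2 + (-3/2 + √(F² + y²)/2) = -7/2 + √(F² + y²)/2)
b(-166, -36) - 15356 = (-7/2 + √((-36)² + (-166)²)/2) - 15356 = (-7/2 + √(1296 + 27556)/2) - 15356 = (-7/2 + √28852/2) - 15356 = (-7/2 + (2*√7213)/2) - 15356 = (-7/2 + √7213) - 15356 = -30719/2 + √7213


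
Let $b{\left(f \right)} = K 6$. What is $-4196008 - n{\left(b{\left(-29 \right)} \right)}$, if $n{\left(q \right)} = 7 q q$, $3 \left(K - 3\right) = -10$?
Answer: $-4196036$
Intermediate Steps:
$K = - \frac{1}{3}$ ($K = 3 + \frac{1}{3} \left(-10\right) = 3 - \frac{10}{3} = - \frac{1}{3} \approx -0.33333$)
$b{\left(f \right)} = -2$ ($b{\left(f \right)} = \left(- \frac{1}{3}\right) 6 = -2$)
$n{\left(q \right)} = 7 q^{2}$
$-4196008 - n{\left(b{\left(-29 \right)} \right)} = -4196008 - 7 \left(-2\right)^{2} = -4196008 - 7 \cdot 4 = -4196008 - 28 = -4196036$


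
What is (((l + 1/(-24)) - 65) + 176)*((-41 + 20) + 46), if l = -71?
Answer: 23975/24 ≈ 998.96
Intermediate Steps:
(((l + 1/(-24)) - 65) + 176)*((-41 + 20) + 46) = (((-71 + 1/(-24)) - 65) + 176)*((-41 + 20) + 46) = (((-71 - 1/24) - 65) + 176)*(-21 + 46) = ((-1705/24 - 65) + 176)*25 = (-3265/24 + 176)*25 = (959/24)*25 = 23975/24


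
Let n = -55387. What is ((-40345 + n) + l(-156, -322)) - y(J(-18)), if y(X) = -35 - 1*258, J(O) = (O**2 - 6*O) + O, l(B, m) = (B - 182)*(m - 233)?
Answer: 92151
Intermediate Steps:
l(B, m) = (-233 + m)*(-182 + B) (l(B, m) = (-182 + B)*(-233 + m) = (-233 + m)*(-182 + B))
J(O) = O**2 - 5*O
y(X) = -293 (y(X) = -35 - 258 = -293)
((-40345 + n) + l(-156, -322)) - y(J(-18)) = ((-40345 - 55387) + (42406 - 233*(-156) - 182*(-322) - 156*(-322))) - 1*(-293) = (-95732 + (42406 + 36348 + 58604 + 50232)) + 293 = (-95732 + 187590) + 293 = 91858 + 293 = 92151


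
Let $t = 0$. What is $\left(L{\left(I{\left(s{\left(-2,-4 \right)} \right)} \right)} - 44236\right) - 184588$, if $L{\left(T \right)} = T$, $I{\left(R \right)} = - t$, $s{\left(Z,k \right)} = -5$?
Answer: $-228824$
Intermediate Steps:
$I{\left(R \right)} = 0$ ($I{\left(R \right)} = \left(-1\right) 0 = 0$)
$\left(L{\left(I{\left(s{\left(-2,-4 \right)} \right)} \right)} - 44236\right) - 184588 = \left(0 - 44236\right) - 184588 = -44236 - 184588 = -228824$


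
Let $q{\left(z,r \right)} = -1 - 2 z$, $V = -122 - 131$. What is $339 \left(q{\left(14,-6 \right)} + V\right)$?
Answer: $-95598$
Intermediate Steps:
$V = -253$ ($V = -122 - 131 = -253$)
$339 \left(q{\left(14,-6 \right)} + V\right) = 339 \left(\left(-1 - 28\right) - 253\right) = 339 \left(-29 - 253\right) = 339 \left(-282\right) = -95598$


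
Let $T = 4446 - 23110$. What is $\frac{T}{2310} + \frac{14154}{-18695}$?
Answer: $- \frac{38161922}{4318545} \approx -8.8368$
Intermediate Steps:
$T = -18664$ ($T = 4446 - 23110 = -18664$)
$\frac{T}{2310} + \frac{14154}{-18695} = - \frac{18664}{2310} + \frac{14154}{-18695} = \left(-18664\right) \frac{1}{2310} + 14154 \left(- \frac{1}{18695}\right) = - \frac{9332}{1155} - \frac{14154}{18695} = - \frac{38161922}{4318545}$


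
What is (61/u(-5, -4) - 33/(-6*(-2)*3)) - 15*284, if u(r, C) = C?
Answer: -25657/6 ≈ -4276.2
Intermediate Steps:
(61/u(-5, -4) - 33/(-6*(-2)*3)) - 15*284 = (61/(-4) - 33/(-6*(-2)*3)) - 15*284 = (61*(-¼) - 33/(12*3)) - 4260 = (-61/4 - 33/36) - 4260 = (-61/4 - 33*1/36) - 4260 = (-61/4 - 11/12) - 4260 = -97/6 - 4260 = -25657/6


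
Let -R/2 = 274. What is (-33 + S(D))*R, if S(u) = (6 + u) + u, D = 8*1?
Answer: 6028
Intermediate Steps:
D = 8
R = -548 (R = -2*274 = -548)
S(u) = 6 + 2*u
(-33 + S(D))*R = (-33 + (6 + 2*8))*(-548) = (-33 + (6 + 16))*(-548) = (-33 + 22)*(-548) = -11*(-548) = 6028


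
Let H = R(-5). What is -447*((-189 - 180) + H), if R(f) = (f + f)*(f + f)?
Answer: 120243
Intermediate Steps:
R(f) = 4*f**2 (R(f) = (2*f)*(2*f) = 4*f**2)
H = 100 (H = 4*(-5)**2 = 4*25 = 100)
-447*((-189 - 180) + H) = -447*((-189 - 180) + 100) = -447*(-369 + 100) = -447*(-269) = 120243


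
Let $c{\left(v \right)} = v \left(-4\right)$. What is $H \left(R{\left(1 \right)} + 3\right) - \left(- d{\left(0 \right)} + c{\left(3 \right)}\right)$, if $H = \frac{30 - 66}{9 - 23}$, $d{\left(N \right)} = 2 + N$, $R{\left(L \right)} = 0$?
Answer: $\frac{152}{7} \approx 21.714$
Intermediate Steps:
$c{\left(v \right)} = - 4 v$
$H = \frac{18}{7}$ ($H = - \frac{36}{-14} = \left(-36\right) \left(- \frac{1}{14}\right) = \frac{18}{7} \approx 2.5714$)
$H \left(R{\left(1 \right)} + 3\right) - \left(- d{\left(0 \right)} + c{\left(3 \right)}\right) = \frac{18 \left(0 + 3\right)}{7} + \left(\left(2 + 0\right) - \left(-4\right) 3\right) = \frac{18}{7} \cdot 3 + \left(2 - -12\right) = \frac{54}{7} + \left(2 + 12\right) = \frac{54}{7} + 14 = \frac{152}{7}$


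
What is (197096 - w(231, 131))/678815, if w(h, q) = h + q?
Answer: 196734/678815 ≈ 0.28982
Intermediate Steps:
(197096 - w(231, 131))/678815 = (197096 - (231 + 131))/678815 = (197096 - 1*362)*(1/678815) = (197096 - 362)*(1/678815) = 196734*(1/678815) = 196734/678815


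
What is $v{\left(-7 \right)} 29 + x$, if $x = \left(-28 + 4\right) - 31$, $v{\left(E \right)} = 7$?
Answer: $148$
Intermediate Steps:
$x = -55$ ($x = -24 - 31 = -55$)
$v{\left(-7 \right)} 29 + x = 7 \cdot 29 - 55 = 203 - 55 = 148$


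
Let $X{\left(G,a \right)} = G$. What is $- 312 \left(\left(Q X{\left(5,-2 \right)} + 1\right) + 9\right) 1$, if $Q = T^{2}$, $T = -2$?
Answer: $-9360$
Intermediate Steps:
$Q = 4$ ($Q = \left(-2\right)^{2} = 4$)
$- 312 \left(\left(Q X{\left(5,-2 \right)} + 1\right) + 9\right) 1 = - 312 \left(\left(4 \cdot 5 + 1\right) + 9\right) 1 = - 312 \left(\left(20 + 1\right) + 9\right) 1 = - 312 \left(21 + 9\right) 1 = - 312 \cdot 30 \cdot 1 = \left(-312\right) 30 = -9360$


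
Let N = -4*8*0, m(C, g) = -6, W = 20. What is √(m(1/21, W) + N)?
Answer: I*√6 ≈ 2.4495*I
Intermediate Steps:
N = 0 (N = -32*0 = 0)
√(m(1/21, W) + N) = √(-6 + 0) = √(-6) = I*√6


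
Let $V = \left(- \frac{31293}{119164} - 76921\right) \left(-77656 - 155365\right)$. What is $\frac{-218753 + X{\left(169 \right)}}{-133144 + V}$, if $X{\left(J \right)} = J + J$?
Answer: $- \frac{26027205060}{2135911788701461} \approx -1.2186 \cdot 10^{-5}$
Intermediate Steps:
$V = \frac{2135927654673077}{119164}$ ($V = \left(\left(-31293\right) \frac{1}{119164} - 76921\right) \left(-233021\right) = \left(- \frac{31293}{119164} - 76921\right) \left(-233021\right) = \left(- \frac{9166245337}{119164}\right) \left(-233021\right) = \frac{2135927654673077}{119164} \approx 1.7924 \cdot 10^{10}$)
$X{\left(J \right)} = 2 J$
$\frac{-218753 + X{\left(169 \right)}}{-133144 + V} = \frac{-218753 + 2 \cdot 169}{-133144 + \frac{2135927654673077}{119164}} = \frac{-218753 + 338}{\frac{2135911788701461}{119164}} = \left(-218415\right) \frac{119164}{2135911788701461} = - \frac{26027205060}{2135911788701461}$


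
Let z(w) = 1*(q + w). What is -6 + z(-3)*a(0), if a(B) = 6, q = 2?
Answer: -12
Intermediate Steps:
z(w) = 2 + w (z(w) = 1*(2 + w) = 2 + w)
-6 + z(-3)*a(0) = -6 + (2 - 3)*6 = -6 - 1*6 = -6 - 6 = -12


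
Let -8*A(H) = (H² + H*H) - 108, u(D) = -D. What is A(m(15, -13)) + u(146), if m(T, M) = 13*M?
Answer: -29091/4 ≈ -7272.8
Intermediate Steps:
A(H) = 27/2 - H²/4 (A(H) = -((H² + H*H) - 108)/8 = -((H² + H²) - 108)/8 = -(2*H² - 108)/8 = -(-108 + 2*H²)/8 = 27/2 - H²/4)
A(m(15, -13)) + u(146) = (27/2 - (13*(-13))²/4) - 1*146 = (27/2 - ¼*(-169)²) - 146 = (27/2 - ¼*28561) - 146 = (27/2 - 28561/4) - 146 = -28507/4 - 146 = -29091/4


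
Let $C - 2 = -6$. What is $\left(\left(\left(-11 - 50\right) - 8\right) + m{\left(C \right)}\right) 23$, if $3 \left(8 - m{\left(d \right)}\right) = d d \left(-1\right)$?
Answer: $- \frac{3841}{3} \approx -1280.3$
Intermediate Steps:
$C = -4$ ($C = 2 - 6 = -4$)
$m{\left(d \right)} = 8 + \frac{d^{2}}{3}$ ($m{\left(d \right)} = 8 - \frac{d d \left(-1\right)}{3} = 8 - \frac{d^{2} \left(-1\right)}{3} = 8 - \frac{\left(-1\right) d^{2}}{3} = 8 + \frac{d^{2}}{3}$)
$\left(\left(\left(-11 - 50\right) - 8\right) + m{\left(C \right)}\right) 23 = \left(\left(\left(-11 - 50\right) - 8\right) + \left(8 + \frac{\left(-4\right)^{2}}{3}\right)\right) 23 = \left(\left(-61 - 8\right) + \left(8 + \frac{1}{3} \cdot 16\right)\right) 23 = \left(-69 + \left(8 + \frac{16}{3}\right)\right) 23 = \left(-69 + \frac{40}{3}\right) 23 = \left(- \frac{167}{3}\right) 23 = - \frac{3841}{3}$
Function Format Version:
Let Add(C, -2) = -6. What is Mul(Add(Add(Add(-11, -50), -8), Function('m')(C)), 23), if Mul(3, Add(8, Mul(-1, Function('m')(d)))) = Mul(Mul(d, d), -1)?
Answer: Rational(-3841, 3) ≈ -1280.3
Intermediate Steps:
C = -4 (C = Add(2, -6) = -4)
Function('m')(d) = Add(8, Mul(Rational(1, 3), Pow(d, 2))) (Function('m')(d) = Add(8, Mul(Rational(-1, 3), Mul(Mul(d, d), -1))) = Add(8, Mul(Rational(-1, 3), Mul(Pow(d, 2), -1))) = Add(8, Mul(Rational(-1, 3), Mul(-1, Pow(d, 2)))) = Add(8, Mul(Rational(1, 3), Pow(d, 2))))
Mul(Add(Add(Add(-11, -50), -8), Function('m')(C)), 23) = Mul(Add(Add(Add(-11, -50), -8), Add(8, Mul(Rational(1, 3), Pow(-4, 2)))), 23) = Mul(Add(Add(-61, -8), Add(8, Mul(Rational(1, 3), 16))), 23) = Mul(Add(-69, Add(8, Rational(16, 3))), 23) = Mul(Add(-69, Rational(40, 3)), 23) = Mul(Rational(-167, 3), 23) = Rational(-3841, 3)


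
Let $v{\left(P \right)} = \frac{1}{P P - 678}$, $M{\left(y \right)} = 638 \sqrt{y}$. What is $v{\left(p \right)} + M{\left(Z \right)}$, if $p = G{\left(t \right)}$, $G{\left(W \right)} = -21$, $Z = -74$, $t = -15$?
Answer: $- \frac{1}{237} + 638 i \sqrt{74} \approx -0.0042194 + 5488.3 i$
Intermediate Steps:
$p = -21$
$v{\left(P \right)} = \frac{1}{-678 + P^{2}}$ ($v{\left(P \right)} = \frac{1}{P^{2} - 678} = \frac{1}{-678 + P^{2}}$)
$v{\left(p \right)} + M{\left(Z \right)} = \frac{1}{-678 + \left(-21\right)^{2}} + 638 \sqrt{-74} = \frac{1}{-678 + 441} + 638 i \sqrt{74} = \frac{1}{-237} + 638 i \sqrt{74} = - \frac{1}{237} + 638 i \sqrt{74}$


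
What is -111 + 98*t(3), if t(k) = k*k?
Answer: 771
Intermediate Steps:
t(k) = k**2
-111 + 98*t(3) = -111 + 98*3**2 = -111 + 98*9 = -111 + 882 = 771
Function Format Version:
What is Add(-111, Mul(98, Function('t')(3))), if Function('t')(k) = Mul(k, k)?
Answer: 771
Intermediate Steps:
Function('t')(k) = Pow(k, 2)
Add(-111, Mul(98, Function('t')(3))) = Add(-111, Mul(98, Pow(3, 2))) = Add(-111, Mul(98, 9)) = Add(-111, 882) = 771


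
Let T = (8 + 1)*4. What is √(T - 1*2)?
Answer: √34 ≈ 5.8309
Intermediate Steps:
T = 36 (T = 9*4 = 36)
√(T - 1*2) = √(36 - 1*2) = √(36 - 2) = √34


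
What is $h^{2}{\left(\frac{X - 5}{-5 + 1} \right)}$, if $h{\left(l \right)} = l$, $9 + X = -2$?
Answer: $16$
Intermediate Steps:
$X = -11$ ($X = -9 - 2 = -11$)
$h^{2}{\left(\frac{X - 5}{-5 + 1} \right)} = \left(\frac{-11 - 5}{-5 + 1}\right)^{2} = \left(- \frac{16}{-4}\right)^{2} = \left(\left(-16\right) \left(- \frac{1}{4}\right)\right)^{2} = 4^{2} = 16$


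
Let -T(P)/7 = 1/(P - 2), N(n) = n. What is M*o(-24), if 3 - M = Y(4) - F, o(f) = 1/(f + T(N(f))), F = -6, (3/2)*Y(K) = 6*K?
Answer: 494/617 ≈ 0.80065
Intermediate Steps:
Y(K) = 4*K (Y(K) = 2*(6*K)/3 = 4*K)
T(P) = -7/(-2 + P) (T(P) = -7/(P - 2) = -7/(-2 + P))
o(f) = 1/(f - 7/(-2 + f))
M = -19 (M = 3 - (4*4 - 1*(-6)) = 3 - (16 + 6) = 3 - 1*22 = 3 - 22 = -19)
M*o(-24) = -19*(-2 - 24)/(-7 - 24*(-2 - 24)) = -19*(-26)/(-7 - 24*(-26)) = -19*(-26)/(-7 + 624) = -19*(-26)/617 = -19*(-26/617) = 494/617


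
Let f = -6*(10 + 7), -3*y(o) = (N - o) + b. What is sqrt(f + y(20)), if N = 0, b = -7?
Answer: I*sqrt(93) ≈ 9.6436*I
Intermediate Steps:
y(o) = 7/3 + o/3 (y(o) = -((0 - o) - 7)/3 = -(-o - 7)/3 = -(-7 - o)/3 = 7/3 + o/3)
f = -102 (f = -6*17 = -102)
sqrt(f + y(20)) = sqrt(-102 + (7/3 + (1/3)*20)) = sqrt(-102 + (7/3 + 20/3)) = sqrt(-102 + 9) = sqrt(-93) = I*sqrt(93)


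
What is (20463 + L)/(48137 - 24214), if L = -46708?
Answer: -26245/23923 ≈ -1.0971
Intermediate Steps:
(20463 + L)/(48137 - 24214) = (20463 - 46708)/(48137 - 24214) = -26245/23923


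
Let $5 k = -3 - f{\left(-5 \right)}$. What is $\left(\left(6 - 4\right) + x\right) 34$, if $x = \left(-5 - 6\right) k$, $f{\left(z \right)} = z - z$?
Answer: $\frac{1462}{5} \approx 292.4$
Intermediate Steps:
$f{\left(z \right)} = 0$
$k = - \frac{3}{5}$ ($k = \frac{-3 - 0}{5} = \frac{-3 + 0}{5} = \frac{1}{5} \left(-3\right) = - \frac{3}{5} \approx -0.6$)
$x = \frac{33}{5}$ ($x = \left(-5 - 6\right) \left(- \frac{3}{5}\right) = \left(-11\right) \left(- \frac{3}{5}\right) = \frac{33}{5} \approx 6.6$)
$\left(\left(6 - 4\right) + x\right) 34 = \left(\left(6 - 4\right) + \frac{33}{5}\right) 34 = \left(2 + \frac{33}{5}\right) 34 = \frac{43}{5} \cdot 34 = \frac{1462}{5}$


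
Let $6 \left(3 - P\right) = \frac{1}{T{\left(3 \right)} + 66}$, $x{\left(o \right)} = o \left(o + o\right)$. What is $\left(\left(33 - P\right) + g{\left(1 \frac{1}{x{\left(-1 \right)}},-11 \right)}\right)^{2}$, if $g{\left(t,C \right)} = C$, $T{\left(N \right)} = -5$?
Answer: $\frac{48372025}{133956} \approx 361.1$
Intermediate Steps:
$x{\left(o \right)} = 2 o^{2}$ ($x{\left(o \right)} = o 2 o = 2 o^{2}$)
$P = \frac{1097}{366}$ ($P = 3 - \frac{1}{6 \left(-5 + 66\right)} = 3 - \frac{1}{6 \cdot 61} = 3 - \frac{1}{366} = \frac{1097}{366} \approx 2.9973$)
$\left(\left(33 - P\right) + g{\left(1 \frac{1}{x{\left(-1 \right)}},-11 \right)}\right)^{2} = \left(\left(33 - \frac{1097}{366}\right) - 11\right)^{2} = \left(\frac{10981}{366} - 11\right)^{2} = \left(\frac{6955}{366}\right)^{2} = \frac{48372025}{133956}$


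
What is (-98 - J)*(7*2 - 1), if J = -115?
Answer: 221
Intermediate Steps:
(-98 - J)*(7*2 - 1) = (-98 - 1*(-115))*(7*2 - 1) = (-98 + 115)*(14 - 1) = 17*13 = 221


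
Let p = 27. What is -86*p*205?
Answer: -476010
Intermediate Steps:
-86*p*205 = -86*27*205 = -2322*205 = -476010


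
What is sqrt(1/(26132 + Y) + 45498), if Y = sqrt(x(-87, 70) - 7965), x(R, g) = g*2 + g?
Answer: sqrt((1188953737 + 45498*I*sqrt(7755))/(26132 + I*sqrt(7755))) ≈ 213.3 - 0.e-10*I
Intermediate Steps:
x(R, g) = 3*g (x(R, g) = 2*g + g = 3*g)
Y = I*sqrt(7755) (Y = sqrt(3*70 - 7965) = sqrt(210 - 7965) = sqrt(-7755) = I*sqrt(7755) ≈ 88.063*I)
sqrt(1/(26132 + Y) + 45498) = sqrt(1/(26132 + I*sqrt(7755)) + 45498) = sqrt(45498 + 1/(26132 + I*sqrt(7755)))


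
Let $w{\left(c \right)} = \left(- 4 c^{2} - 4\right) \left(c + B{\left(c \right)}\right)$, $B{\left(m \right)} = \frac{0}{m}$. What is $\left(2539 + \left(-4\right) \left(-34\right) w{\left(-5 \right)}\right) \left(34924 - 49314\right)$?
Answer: $-1054197010$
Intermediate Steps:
$B{\left(m \right)} = 0$
$w{\left(c \right)} = c \left(-4 - 4 c^{2}\right)$ ($w{\left(c \right)} = \left(- 4 c^{2} - 4\right) \left(c + 0\right) = \left(-4 - 4 c^{2}\right) c = c \left(-4 - 4 c^{2}\right)$)
$\left(2539 + \left(-4\right) \left(-34\right) w{\left(-5 \right)}\right) \left(34924 - 49314\right) = \left(2539 + \left(-4\right) \left(-34\right) 4 \left(-5\right) \left(-1 - \left(-5\right)^{2}\right)\right) \left(34924 - 49314\right) = \left(2539 + 136 \cdot 4 \left(-5\right) \left(-1 - 25\right)\right) \left(-14390\right) = \left(2539 + 136 \cdot 4 \left(-5\right) \left(-26\right)\right) \left(-14390\right) = \left(2539 + 136 \cdot 520\right) \left(-14390\right) = \left(2539 + 70720\right) \left(-14390\right) = 73259 \left(-14390\right) = -1054197010$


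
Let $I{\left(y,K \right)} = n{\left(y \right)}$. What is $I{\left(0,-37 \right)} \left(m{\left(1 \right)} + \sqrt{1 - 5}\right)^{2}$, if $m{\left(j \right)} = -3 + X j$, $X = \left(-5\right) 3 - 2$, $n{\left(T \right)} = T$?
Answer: $0$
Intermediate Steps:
$X = -17$ ($X = -15 - 2 = -17$)
$I{\left(y,K \right)} = y$
$m{\left(j \right)} = -3 - 17 j$
$I{\left(0,-37 \right)} \left(m{\left(1 \right)} + \sqrt{1 - 5}\right)^{2} = 0 \left(\left(-3 - 17\right) + \sqrt{1 - 5}\right)^{2} = 0 \left(\left(-3 - 17\right) + \sqrt{-4}\right)^{2} = 0 \left(-20 + 2 i\right)^{2} = 0$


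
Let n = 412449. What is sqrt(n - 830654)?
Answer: I*sqrt(418205) ≈ 646.69*I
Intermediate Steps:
sqrt(n - 830654) = sqrt(412449 - 830654) = sqrt(-418205) = I*sqrt(418205)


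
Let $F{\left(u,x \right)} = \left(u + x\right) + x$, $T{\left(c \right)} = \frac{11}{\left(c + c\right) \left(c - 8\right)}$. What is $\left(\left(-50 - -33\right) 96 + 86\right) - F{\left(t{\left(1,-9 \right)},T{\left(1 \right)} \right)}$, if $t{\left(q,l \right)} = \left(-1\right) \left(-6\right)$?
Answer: $- \frac{10853}{7} \approx -1550.4$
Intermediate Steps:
$t{\left(q,l \right)} = 6$
$T{\left(c \right)} = \frac{11}{2 c \left(-8 + c\right)}$
$F{\left(u,x \right)} = u + 2 x$
$\left(\left(-50 - -33\right) 96 + 86\right) - F{\left(t{\left(1,-9 \right)},T{\left(1 \right)} \right)} = \left(\left(-50 - -33\right) 96 + 86\right) - \left(6 + 2 \frac{11}{2 \cdot 1 \left(-8 + 1\right)}\right) = \left(\left(-50 + 33\right) 96 + 86\right) - \left(6 + 2 \cdot \frac{11}{2} \cdot 1 \frac{1}{-7}\right) = \left(\left(-17\right) 96 + 86\right) - \left(6 + 2 \cdot \frac{11}{2} \cdot 1 \left(- \frac{1}{7}\right)\right) = \left(-1632 + 86\right) - \left(6 + 2 \left(- \frac{11}{14}\right)\right) = -1546 - \left(6 - \frac{11}{7}\right) = -1546 - \frac{31}{7} = - \frac{10853}{7}$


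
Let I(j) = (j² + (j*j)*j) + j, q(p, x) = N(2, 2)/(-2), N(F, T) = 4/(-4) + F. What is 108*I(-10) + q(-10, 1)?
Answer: -196561/2 ≈ -98281.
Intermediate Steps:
N(F, T) = -1 + F (N(F, T) = 4*(-¼) + F = -1 + F)
q(p, x) = -½ (q(p, x) = (-1 + 2)/(-2) = 1*(-½) = -½)
I(j) = j + j² + j³ (I(j) = (j² + j²*j) + j = (j² + j³) + j = j + j² + j³)
108*I(-10) + q(-10, 1) = 108*(-10*(1 - 10 + (-10)²)) - ½ = 108*(-10*(1 - 10 + 100)) - ½ = 108*(-10*91) - ½ = 108*(-910) - ½ = -98280 - ½ = -196561/2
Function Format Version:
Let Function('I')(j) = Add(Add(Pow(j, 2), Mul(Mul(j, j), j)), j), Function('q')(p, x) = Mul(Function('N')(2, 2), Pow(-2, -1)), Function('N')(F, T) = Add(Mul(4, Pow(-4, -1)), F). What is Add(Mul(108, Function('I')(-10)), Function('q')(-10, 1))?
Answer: Rational(-196561, 2) ≈ -98281.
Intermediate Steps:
Function('N')(F, T) = Add(-1, F) (Function('N')(F, T) = Add(Mul(4, Rational(-1, 4)), F) = Add(-1, F))
Function('q')(p, x) = Rational(-1, 2) (Function('q')(p, x) = Mul(Add(-1, 2), Pow(-2, -1)) = Mul(1, Rational(-1, 2)) = Rational(-1, 2))
Function('I')(j) = Add(j, Pow(j, 2), Pow(j, 3)) (Function('I')(j) = Add(Add(Pow(j, 2), Mul(Pow(j, 2), j)), j) = Add(Add(Pow(j, 2), Pow(j, 3)), j) = Add(j, Pow(j, 2), Pow(j, 3)))
Add(Mul(108, Function('I')(-10)), Function('q')(-10, 1)) = Add(Mul(108, Mul(-10, Add(1, -10, Pow(-10, 2)))), Rational(-1, 2)) = Add(Mul(108, Mul(-10, Add(1, -10, 100))), Rational(-1, 2)) = Add(Mul(108, Mul(-10, 91)), Rational(-1, 2)) = Add(Mul(108, -910), Rational(-1, 2)) = Add(-98280, Rational(-1, 2)) = Rational(-196561, 2)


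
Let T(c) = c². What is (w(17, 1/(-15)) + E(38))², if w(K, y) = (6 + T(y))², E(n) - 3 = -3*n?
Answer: 14395756342276/2562890625 ≈ 5617.0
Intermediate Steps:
E(n) = 3 - 3*n
w(K, y) = (6 + y²)²
(w(17, 1/(-15)) + E(38))² = ((6 + (1/(-15))²)² + (3 - 3*38))² = ((6 + (-1/15)²)² + (3 - 114))² = ((6 + 1/225)² - 111)² = ((1351/225)² - 111)² = (1825201/50625 - 111)² = (-3794174/50625)² = 14395756342276/2562890625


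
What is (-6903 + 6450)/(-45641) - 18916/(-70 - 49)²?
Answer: -856930223/646322201 ≈ -1.3259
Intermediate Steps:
(-6903 + 6450)/(-45641) - 18916/(-70 - 49)² = -453*(-1/45641) - 18916/((-119)²) = 453/45641 - 18916/14161 = -856930223/646322201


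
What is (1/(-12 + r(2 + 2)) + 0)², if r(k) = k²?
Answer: 1/16 ≈ 0.062500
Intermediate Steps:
(1/(-12 + r(2 + 2)) + 0)² = (1/(-12 + (2 + 2)²) + 0)² = (1/(-12 + 4²) + 0)² = (1/(-12 + 16) + 0)² = (1/4 + 0)² = (¼ + 0)² = (¼)² = 1/16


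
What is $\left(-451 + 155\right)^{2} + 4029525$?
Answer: $4117141$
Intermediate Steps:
$\left(-451 + 155\right)^{2} + 4029525 = \left(-296\right)^{2} + 4029525 = 87616 + 4029525 = 4117141$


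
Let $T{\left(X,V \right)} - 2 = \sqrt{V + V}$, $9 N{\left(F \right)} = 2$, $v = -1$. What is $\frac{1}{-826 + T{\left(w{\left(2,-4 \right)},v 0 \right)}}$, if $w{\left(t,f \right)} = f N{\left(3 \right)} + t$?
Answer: $- \frac{1}{824} \approx -0.0012136$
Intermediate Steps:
$N{\left(F \right)} = \frac{2}{9}$ ($N{\left(F \right)} = \frac{1}{9} \cdot 2 = \frac{2}{9}$)
$w{\left(t,f \right)} = t + \frac{2 f}{9}$ ($w{\left(t,f \right)} = f \frac{2}{9} + t = \frac{2 f}{9} + t = t + \frac{2 f}{9}$)
$T{\left(X,V \right)} = 2 + \sqrt{2} \sqrt{V}$ ($T{\left(X,V \right)} = 2 + \sqrt{V + V} = 2 + \sqrt{2 V} = 2 + \sqrt{2} \sqrt{V}$)
$\frac{1}{-826 + T{\left(w{\left(2,-4 \right)},v 0 \right)}} = \frac{1}{-826 + \left(2 + \sqrt{2} \sqrt{\left(-1\right) 0}\right)} = \frac{1}{-826 + \left(2 + \sqrt{2} \sqrt{0}\right)} = \frac{1}{-826 + \left(2 + \sqrt{2} \cdot 0\right)} = \frac{1}{-826 + \left(2 + 0\right)} = \frac{1}{-826 + 2} = \frac{1}{-824} = - \frac{1}{824}$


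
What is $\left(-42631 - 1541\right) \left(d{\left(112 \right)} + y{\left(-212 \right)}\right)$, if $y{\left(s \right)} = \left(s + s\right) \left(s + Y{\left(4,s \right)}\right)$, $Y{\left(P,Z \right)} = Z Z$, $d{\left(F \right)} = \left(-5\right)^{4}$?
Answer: $837754799796$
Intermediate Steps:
$d{\left(F \right)} = 625$
$Y{\left(P,Z \right)} = Z^{2}$
$y{\left(s \right)} = 2 s \left(s + s^{2}\right)$ ($y{\left(s \right)} = \left(s + s\right) \left(s + s^{2}\right) = 2 s \left(s + s^{2}\right)$)
$\left(-42631 - 1541\right) \left(d{\left(112 \right)} + y{\left(-212 \right)}\right) = \left(-42631 - 1541\right) \left(625 + 2 \left(-212\right)^{2} \left(1 - 212\right)\right) = - 44172 \left(625 + 2 \cdot 44944 \left(-211\right)\right) = - 44172 \left(625 - 18966368\right) = \left(-44172\right) \left(-18965743\right) = 837754799796$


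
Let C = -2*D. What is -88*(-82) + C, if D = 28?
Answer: 7160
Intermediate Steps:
C = -56 (C = -2*28 = -56)
-88*(-82) + C = -88*(-82) - 56 = 7216 - 56 = 7160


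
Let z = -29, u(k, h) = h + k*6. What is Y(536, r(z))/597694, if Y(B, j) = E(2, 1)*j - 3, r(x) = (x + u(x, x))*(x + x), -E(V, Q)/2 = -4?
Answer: 107645/597694 ≈ 0.18010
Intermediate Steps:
u(k, h) = h + 6*k
E(V, Q) = 8 (E(V, Q) = -2*(-4) = 8)
r(x) = 16*x**2 (r(x) = (x + (x + 6*x))*(x + x) = (x + 7*x)*(2*x) = (8*x)*(2*x) = 16*x**2)
Y(B, j) = -3 + 8*j (Y(B, j) = 8*j - 3 = -3 + 8*j)
Y(536, r(z))/597694 = (-3 + 8*(16*(-29)**2))/597694 = (-3 + 8*(16*841))*(1/597694) = (-3 + 8*13456)*(1/597694) = (-3 + 107648)*(1/597694) = 107645*(1/597694) = 107645/597694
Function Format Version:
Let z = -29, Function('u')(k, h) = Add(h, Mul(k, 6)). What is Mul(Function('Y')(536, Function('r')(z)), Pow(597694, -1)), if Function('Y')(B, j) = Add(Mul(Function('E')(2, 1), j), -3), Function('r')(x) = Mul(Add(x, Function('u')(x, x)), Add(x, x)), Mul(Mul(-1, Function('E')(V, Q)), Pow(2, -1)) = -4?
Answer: Rational(107645, 597694) ≈ 0.18010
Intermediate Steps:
Function('u')(k, h) = Add(h, Mul(6, k))
Function('E')(V, Q) = 8 (Function('E')(V, Q) = Mul(-2, -4) = 8)
Function('r')(x) = Mul(16, Pow(x, 2)) (Function('r')(x) = Mul(Add(x, Add(x, Mul(6, x))), Add(x, x)) = Mul(Add(x, Mul(7, x)), Mul(2, x)) = Mul(Mul(8, x), Mul(2, x)) = Mul(16, Pow(x, 2)))
Function('Y')(B, j) = Add(-3, Mul(8, j)) (Function('Y')(B, j) = Add(Mul(8, j), -3) = Add(-3, Mul(8, j)))
Mul(Function('Y')(536, Function('r')(z)), Pow(597694, -1)) = Mul(Add(-3, Mul(8, Mul(16, Pow(-29, 2)))), Pow(597694, -1)) = Mul(Add(-3, Mul(8, Mul(16, 841))), Rational(1, 597694)) = Mul(Add(-3, Mul(8, 13456)), Rational(1, 597694)) = Mul(Add(-3, 107648), Rational(1, 597694)) = Mul(107645, Rational(1, 597694)) = Rational(107645, 597694)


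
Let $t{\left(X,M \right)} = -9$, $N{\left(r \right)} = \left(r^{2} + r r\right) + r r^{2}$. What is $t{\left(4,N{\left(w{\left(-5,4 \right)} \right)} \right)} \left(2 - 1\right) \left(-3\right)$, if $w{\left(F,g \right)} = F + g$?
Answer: $27$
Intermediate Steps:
$N{\left(r \right)} = r^{3} + 2 r^{2}$ ($N{\left(r \right)} = \left(r^{2} + r^{2}\right) + r^{3} = 2 r^{2} + r^{3} = r^{3} + 2 r^{2}$)
$t{\left(4,N{\left(w{\left(-5,4 \right)} \right)} \right)} \left(2 - 1\right) \left(-3\right) = - 9 \left(2 - 1\right) \left(-3\right) = - 9 \cdot 1 \left(-3\right) = \left(-9\right) \left(-3\right) = 27$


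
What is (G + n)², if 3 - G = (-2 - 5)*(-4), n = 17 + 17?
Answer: 81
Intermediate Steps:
n = 34
G = -25 (G = 3 - (-2 - 5)*(-4) = 3 - (-7)*(-4) = 3 - 1*28 = 3 - 28 = -25)
(G + n)² = (-25 + 34)² = 9² = 81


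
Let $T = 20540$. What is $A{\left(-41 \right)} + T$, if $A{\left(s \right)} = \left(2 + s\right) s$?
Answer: $22139$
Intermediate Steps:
$A{\left(s \right)} = s \left(2 + s\right)$
$A{\left(-41 \right)} + T = - 41 \left(2 - 41\right) + 20540 = \left(-41\right) \left(-39\right) + 20540 = 1599 + 20540 = 22139$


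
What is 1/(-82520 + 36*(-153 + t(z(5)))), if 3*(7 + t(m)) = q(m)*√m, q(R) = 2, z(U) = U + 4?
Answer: -1/88208 ≈ -1.1337e-5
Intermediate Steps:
z(U) = 4 + U
t(m) = -7 + 2*√m/3 (t(m) = -7 + (2*√m)/3 = -7 + 2*√m/3)
1/(-82520 + 36*(-153 + t(z(5)))) = 1/(-82520 + 36*(-153 + (-7 + 2*√(4 + 5)/3))) = 1/(-82520 + 36*(-153 + (-7 + 2*√9/3))) = 1/(-82520 + 36*(-153 + (-7 + (⅔)*3))) = 1/(-82520 + 36*(-153 + (-7 + 2))) = 1/(-82520 + 36*(-153 - 5)) = 1/(-82520 + 36*(-158)) = 1/(-82520 - 5688) = 1/(-88208) = -1/88208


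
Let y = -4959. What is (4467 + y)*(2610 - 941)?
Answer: -821148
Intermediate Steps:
(4467 + y)*(2610 - 941) = (4467 - 4959)*(2610 - 941) = -492*1669 = -821148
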